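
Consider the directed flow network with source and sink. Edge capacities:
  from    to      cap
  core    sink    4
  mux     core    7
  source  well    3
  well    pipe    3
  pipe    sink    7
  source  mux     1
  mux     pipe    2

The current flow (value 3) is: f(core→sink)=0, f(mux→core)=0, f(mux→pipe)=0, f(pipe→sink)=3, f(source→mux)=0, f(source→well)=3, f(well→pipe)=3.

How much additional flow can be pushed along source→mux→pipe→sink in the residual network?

Residual capacities along the path: source→mux: 1, mux→pipe: 2, pipe→sink: 4.
Minimum is 1.

1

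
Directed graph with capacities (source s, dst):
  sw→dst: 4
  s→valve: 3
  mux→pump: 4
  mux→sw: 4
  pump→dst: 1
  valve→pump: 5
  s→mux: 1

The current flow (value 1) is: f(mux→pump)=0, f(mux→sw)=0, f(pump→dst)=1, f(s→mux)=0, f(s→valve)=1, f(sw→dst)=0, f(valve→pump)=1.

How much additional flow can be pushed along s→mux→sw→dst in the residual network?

Residual capacities along the path: s→mux: 1, mux→sw: 4, sw→dst: 4.
Minimum is 1.

1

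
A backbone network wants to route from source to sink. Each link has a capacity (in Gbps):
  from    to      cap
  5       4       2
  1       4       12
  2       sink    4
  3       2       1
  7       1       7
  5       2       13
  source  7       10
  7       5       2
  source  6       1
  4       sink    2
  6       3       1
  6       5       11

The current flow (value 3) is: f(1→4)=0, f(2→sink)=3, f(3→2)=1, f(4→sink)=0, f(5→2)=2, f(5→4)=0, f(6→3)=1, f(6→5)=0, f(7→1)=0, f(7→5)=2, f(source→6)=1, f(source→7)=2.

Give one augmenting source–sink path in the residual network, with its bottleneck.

Residual along source→7→1→4→sink: source→7: 8, 7→1: 7, 1→4: 12, 4→sink: 2.
Bottleneck = min = 2.

source→7→1→4→sink, bottleneck 2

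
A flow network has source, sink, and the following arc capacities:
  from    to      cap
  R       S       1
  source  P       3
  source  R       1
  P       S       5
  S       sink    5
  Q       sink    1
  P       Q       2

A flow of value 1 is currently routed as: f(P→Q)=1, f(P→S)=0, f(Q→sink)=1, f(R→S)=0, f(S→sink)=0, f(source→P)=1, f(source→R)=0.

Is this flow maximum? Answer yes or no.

Residual path source→P→S→sink has bottleneck 2 > 0.
Pushing 2 along it raises the flow to 3, so the given flow is not maximum.

No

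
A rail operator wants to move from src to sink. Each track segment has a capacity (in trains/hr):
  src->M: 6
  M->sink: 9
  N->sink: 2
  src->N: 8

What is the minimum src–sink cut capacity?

8

Max flow = 8 (via 2 augmenting paths).
In the residual at optimum, the set reachable from src is {N, src}.
Cut edges: src->M (cap 6), N->sink (cap 2). Sum = 8.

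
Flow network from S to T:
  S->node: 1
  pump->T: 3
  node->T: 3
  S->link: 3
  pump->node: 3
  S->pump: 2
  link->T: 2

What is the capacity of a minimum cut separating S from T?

5

Max flow = 5 (via 3 augmenting paths).
In the residual at optimum, the set reachable from S is {S, link}.
Cut edges: S->pump (cap 2), S->node (cap 1), link->T (cap 2). Sum = 5.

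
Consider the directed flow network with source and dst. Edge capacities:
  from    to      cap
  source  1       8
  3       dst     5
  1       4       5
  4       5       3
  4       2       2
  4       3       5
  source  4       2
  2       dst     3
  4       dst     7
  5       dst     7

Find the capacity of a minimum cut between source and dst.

7

Max flow = 7 (via 2 augmenting paths).
In the residual at optimum, the set reachable from source is {1, source}.
Cut edges: source→4 (cap 2), 1→4 (cap 5). Sum = 7.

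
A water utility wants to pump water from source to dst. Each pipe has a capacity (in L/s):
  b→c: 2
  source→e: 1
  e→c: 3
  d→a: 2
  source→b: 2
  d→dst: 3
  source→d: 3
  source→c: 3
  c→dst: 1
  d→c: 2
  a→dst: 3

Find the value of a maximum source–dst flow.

4

Augment source→d→dst: bottleneck 3. Total 3.
Augment source→c→dst: bottleneck 1. Total 4.
No augmenting path remains in the residual graph.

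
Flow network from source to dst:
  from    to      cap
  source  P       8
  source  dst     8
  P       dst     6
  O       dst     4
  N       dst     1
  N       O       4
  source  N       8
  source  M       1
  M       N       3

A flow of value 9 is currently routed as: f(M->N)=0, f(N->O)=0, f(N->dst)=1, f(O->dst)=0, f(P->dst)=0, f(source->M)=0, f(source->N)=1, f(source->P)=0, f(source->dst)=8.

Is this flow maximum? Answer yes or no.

No

Residual path source->P->dst has bottleneck 6 > 0.
Pushing 6 along it raises the flow to 15, so the given flow is not maximum.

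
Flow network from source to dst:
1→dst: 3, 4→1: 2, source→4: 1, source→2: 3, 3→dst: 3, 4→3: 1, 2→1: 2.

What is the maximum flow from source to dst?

Augment source→4→3→dst: bottleneck 1. Total 1.
Augment source→2→1→dst: bottleneck 2. Total 3.
No augmenting path remains in the residual graph.

3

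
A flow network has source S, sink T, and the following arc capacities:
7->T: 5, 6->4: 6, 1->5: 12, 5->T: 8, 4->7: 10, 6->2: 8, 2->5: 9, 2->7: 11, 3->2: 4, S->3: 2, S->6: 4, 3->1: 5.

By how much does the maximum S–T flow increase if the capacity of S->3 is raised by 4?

4

Original max flow = 6.
After raising cap(S->3), augmenting paths through that edge carry 4 more units.
New max flow = 10. Increase = 4.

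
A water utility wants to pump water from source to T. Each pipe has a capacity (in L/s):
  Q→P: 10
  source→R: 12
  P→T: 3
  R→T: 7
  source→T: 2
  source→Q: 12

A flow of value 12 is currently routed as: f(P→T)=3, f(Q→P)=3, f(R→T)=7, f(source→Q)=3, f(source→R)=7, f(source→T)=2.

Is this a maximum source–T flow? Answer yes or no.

Residual reachable from source: {P, Q, R, source}; T is not reachable.
Saturated cut: source→T, R→T, P→T with total capacity 12 = current flow value. Flow is maximum.

Yes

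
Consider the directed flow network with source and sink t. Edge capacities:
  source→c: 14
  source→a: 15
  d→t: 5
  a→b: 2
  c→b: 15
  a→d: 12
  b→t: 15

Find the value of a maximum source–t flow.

Augment source→c→b→t: bottleneck 14. Total 14.
Augment source→a→b→t: bottleneck 1. Total 15.
Augment source→a→d→t: bottleneck 5. Total 20.
No augmenting path remains in the residual graph.

20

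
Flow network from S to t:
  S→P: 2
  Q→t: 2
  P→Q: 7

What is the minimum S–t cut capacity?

Max flow = 2 (via 1 augmenting path).
In the residual at optimum, the set reachable from S is {S}.
Cut edges: S→P (cap 2). Sum = 2.

2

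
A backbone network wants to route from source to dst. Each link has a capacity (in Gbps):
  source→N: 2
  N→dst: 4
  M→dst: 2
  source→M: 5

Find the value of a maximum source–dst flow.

4

Augment source→M→dst: bottleneck 2. Total 2.
Augment source→N→dst: bottleneck 2. Total 4.
No augmenting path remains in the residual graph.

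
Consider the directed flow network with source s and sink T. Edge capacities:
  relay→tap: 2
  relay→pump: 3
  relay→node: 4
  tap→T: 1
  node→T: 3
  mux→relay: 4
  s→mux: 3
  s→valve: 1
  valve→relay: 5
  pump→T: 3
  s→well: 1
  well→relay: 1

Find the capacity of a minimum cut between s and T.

Max flow = 5 (via 4 augmenting paths).
In the residual at optimum, the set reachable from s is {s}.
Cut edges: s→mux (cap 3), s→well (cap 1), s→valve (cap 1). Sum = 5.

5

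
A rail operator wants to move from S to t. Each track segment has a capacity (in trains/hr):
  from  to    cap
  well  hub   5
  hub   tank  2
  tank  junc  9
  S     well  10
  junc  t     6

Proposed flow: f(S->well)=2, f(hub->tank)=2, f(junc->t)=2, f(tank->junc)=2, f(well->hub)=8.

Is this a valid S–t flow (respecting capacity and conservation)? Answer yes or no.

Capacity violated on well->hub: flow 8 > capacity 5.

No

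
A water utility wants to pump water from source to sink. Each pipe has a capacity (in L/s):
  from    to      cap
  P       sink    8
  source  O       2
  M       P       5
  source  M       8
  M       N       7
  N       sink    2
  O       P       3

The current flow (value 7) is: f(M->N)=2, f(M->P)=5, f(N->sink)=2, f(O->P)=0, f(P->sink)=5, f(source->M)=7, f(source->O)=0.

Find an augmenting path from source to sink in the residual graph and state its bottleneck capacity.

source->O->P->sink, bottleneck 2

Residual along source->O->P->sink: source->O: 2, O->P: 3, P->sink: 3.
Bottleneck = min = 2.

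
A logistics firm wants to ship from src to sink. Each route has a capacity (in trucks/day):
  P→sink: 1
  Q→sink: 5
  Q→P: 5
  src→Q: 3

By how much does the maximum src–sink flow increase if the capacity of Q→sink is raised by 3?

0

Original max flow = 3.
Edge Q→sink does not cross the min cut (source side {src}), so extra capacity there cannot help.
New max flow = 3. Increase = 0.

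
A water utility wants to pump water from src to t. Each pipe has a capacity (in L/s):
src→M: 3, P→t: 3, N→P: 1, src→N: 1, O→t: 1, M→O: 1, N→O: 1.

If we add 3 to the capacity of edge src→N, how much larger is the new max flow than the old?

0

Original max flow = 2.
Even with extra capacity on src→N, another cut of capacity 2 remains binding.
New max flow = 2. Increase = 0.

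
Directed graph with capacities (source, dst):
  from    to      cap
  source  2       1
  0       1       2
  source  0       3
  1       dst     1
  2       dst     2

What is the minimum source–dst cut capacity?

2

Max flow = 2 (via 2 augmenting paths).
In the residual at optimum, the set reachable from source is {0, 1, source}.
Cut edges: source->2 (cap 1), 1->dst (cap 1). Sum = 2.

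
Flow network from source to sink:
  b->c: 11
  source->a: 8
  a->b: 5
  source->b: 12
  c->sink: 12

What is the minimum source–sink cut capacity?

Max flow = 11 (via 1 augmenting path).
In the residual at optimum, the set reachable from source is {a, b, source}.
Cut edges: b->c (cap 11). Sum = 11.

11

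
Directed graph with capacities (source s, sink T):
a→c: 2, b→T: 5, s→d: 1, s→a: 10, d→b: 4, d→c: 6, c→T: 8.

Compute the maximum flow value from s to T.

Augment s→a→c→T: bottleneck 2. Total 2.
Augment s→d→c→T: bottleneck 1. Total 3.
No augmenting path remains in the residual graph.

3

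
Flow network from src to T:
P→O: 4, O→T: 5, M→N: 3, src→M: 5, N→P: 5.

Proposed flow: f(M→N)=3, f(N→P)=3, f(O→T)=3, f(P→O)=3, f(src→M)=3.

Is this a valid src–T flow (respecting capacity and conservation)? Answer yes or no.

Every edge has 0 ≤ f(e) ≤ cap(e).
At each intermediate node, inflow equals outflow.

Yes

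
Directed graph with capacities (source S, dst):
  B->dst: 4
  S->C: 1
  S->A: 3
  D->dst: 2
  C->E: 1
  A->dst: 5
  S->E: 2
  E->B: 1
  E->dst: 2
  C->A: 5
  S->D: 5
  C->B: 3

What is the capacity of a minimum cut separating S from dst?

8

Max flow = 8 (via 4 augmenting paths).
In the residual at optimum, the set reachable from S is {D, S}.
Cut edges: S->C (cap 1), S->E (cap 2), S->A (cap 3), D->dst (cap 2). Sum = 8.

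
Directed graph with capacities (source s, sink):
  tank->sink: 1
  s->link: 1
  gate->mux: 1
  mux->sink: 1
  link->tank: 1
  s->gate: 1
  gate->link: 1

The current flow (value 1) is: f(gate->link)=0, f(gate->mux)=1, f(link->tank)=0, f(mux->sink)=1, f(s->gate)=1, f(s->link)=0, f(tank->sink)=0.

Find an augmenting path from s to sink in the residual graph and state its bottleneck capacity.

s->link->tank->sink, bottleneck 1

Residual along s->link->tank->sink: s->link: 1, link->tank: 1, tank->sink: 1.
Bottleneck = min = 1.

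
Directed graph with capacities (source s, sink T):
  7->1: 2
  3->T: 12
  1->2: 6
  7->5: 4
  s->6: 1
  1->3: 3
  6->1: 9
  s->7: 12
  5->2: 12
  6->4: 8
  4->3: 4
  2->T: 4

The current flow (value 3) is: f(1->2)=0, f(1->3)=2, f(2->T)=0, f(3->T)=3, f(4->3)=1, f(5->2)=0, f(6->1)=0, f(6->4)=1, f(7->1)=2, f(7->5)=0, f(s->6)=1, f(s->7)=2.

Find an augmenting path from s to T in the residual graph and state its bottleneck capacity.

s->7->5->2->T, bottleneck 4

Residual along s->7->5->2->T: s->7: 10, 7->5: 4, 5->2: 12, 2->T: 4.
Bottleneck = min = 4.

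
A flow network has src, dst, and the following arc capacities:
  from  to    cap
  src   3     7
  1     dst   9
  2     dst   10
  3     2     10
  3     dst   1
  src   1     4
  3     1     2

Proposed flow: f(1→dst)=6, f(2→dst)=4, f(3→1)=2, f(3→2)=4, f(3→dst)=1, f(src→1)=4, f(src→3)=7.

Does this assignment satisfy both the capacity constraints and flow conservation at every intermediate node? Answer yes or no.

Yes

Every edge has 0 ≤ f(e) ≤ cap(e).
At each intermediate node, inflow equals outflow.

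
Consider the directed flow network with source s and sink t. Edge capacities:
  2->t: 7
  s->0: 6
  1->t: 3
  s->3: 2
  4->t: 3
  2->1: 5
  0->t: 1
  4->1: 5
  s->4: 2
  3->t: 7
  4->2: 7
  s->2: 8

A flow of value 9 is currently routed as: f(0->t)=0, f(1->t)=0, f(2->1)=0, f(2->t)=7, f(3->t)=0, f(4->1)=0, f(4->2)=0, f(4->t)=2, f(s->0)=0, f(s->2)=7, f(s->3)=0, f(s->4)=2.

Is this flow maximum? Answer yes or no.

Residual path s->3->t has bottleneck 2 > 0.
Pushing 2 along it raises the flow to 11, so the given flow is not maximum.

No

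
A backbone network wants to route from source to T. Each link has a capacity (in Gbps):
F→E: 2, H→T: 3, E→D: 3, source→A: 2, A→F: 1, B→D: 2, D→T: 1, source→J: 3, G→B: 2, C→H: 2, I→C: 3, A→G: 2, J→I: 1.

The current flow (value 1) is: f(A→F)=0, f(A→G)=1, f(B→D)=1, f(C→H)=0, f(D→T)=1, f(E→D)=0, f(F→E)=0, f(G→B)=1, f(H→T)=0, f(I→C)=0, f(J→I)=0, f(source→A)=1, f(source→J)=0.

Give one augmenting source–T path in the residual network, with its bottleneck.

Residual along source→J→I→C→H→T: source→J: 3, J→I: 1, I→C: 3, C→H: 2, H→T: 3.
Bottleneck = min = 1.

source→J→I→C→H→T, bottleneck 1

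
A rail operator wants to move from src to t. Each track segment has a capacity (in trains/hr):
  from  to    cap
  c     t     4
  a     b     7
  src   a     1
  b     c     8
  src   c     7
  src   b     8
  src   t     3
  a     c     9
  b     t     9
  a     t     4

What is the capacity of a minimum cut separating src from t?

Max flow = 16 (via 4 augmenting paths).
In the residual at optimum, the set reachable from src is {c, src}.
Cut edges: src->a (cap 1), src->b (cap 8), src->t (cap 3), c->t (cap 4). Sum = 16.

16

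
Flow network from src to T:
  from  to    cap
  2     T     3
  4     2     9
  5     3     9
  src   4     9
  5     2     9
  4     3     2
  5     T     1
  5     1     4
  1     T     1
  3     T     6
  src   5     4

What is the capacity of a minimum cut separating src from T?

9

Max flow = 9 (via 6 augmenting paths).
In the residual at optimum, the set reachable from src is {2, 4, src}.
Cut edges: src→5 (cap 4), 4→3 (cap 2), 2→T (cap 3). Sum = 9.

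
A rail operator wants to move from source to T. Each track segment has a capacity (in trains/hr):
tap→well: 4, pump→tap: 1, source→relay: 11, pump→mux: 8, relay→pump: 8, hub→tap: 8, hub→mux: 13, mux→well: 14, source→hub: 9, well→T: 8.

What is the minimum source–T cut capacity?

8

Max flow = 8 (via 1 augmenting path).
In the residual at optimum, the set reachable from source is {hub, mux, pump, relay, source, tap, well}.
Cut edges: well→T (cap 8). Sum = 8.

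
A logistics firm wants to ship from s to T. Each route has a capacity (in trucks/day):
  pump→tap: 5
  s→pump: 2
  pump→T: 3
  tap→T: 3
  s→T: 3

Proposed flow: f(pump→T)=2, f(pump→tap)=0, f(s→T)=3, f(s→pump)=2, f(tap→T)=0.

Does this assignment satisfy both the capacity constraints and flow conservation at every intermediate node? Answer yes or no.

Every edge has 0 ≤ f(e) ≤ cap(e).
At each intermediate node, inflow equals outflow.

Yes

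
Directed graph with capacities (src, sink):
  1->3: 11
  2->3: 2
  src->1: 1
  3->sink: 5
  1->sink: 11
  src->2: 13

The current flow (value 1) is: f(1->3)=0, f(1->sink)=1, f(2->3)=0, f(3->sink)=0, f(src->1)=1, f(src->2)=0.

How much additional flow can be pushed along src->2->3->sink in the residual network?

Residual capacities along the path: src->2: 13, 2->3: 2, 3->sink: 5.
Minimum is 2.

2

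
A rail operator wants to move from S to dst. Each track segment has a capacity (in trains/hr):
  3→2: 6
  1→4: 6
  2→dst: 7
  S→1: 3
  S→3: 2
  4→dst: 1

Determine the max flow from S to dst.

3

Augment S→3→2→dst: bottleneck 2. Total 2.
Augment S→1→4→dst: bottleneck 1. Total 3.
No augmenting path remains in the residual graph.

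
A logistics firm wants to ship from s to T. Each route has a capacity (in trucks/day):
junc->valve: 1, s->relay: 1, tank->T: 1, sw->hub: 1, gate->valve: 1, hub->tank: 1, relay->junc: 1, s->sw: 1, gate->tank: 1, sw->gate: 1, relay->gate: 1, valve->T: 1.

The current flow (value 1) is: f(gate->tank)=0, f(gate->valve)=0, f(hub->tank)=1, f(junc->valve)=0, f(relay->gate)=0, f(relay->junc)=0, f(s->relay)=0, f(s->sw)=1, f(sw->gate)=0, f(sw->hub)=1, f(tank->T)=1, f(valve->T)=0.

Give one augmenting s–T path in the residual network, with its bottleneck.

Residual along s->relay->gate->valve->T: s->relay: 1, relay->gate: 1, gate->valve: 1, valve->T: 1.
Bottleneck = min = 1.

s->relay->gate->valve->T, bottleneck 1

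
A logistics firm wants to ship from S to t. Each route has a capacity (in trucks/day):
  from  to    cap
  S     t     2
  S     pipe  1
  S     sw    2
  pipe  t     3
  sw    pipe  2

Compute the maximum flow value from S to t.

Augment S->t: bottleneck 2. Total 2.
Augment S->pipe->t: bottleneck 1. Total 3.
Augment S->sw->pipe->t: bottleneck 2. Total 5.
No augmenting path remains in the residual graph.

5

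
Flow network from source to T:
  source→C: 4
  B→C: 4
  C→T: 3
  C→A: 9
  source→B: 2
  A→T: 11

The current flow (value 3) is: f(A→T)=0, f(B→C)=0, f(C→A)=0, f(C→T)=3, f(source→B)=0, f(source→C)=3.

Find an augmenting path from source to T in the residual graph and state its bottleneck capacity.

Residual along source→C→A→T: source→C: 1, C→A: 9, A→T: 11.
Bottleneck = min = 1.

source→C→A→T, bottleneck 1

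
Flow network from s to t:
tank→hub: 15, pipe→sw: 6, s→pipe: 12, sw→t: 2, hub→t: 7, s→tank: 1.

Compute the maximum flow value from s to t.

3

Augment s→pipe→sw→t: bottleneck 2. Total 2.
Augment s→tank→hub→t: bottleneck 1. Total 3.
No augmenting path remains in the residual graph.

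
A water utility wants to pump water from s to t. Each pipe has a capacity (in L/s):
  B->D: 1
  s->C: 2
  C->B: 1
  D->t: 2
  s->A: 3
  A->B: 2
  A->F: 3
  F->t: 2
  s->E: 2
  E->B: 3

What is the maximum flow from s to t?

Augment s->A->F->t: bottleneck 2. Total 2.
Augment s->C->B->D->t: bottleneck 1. Total 3.
No augmenting path remains in the residual graph.

3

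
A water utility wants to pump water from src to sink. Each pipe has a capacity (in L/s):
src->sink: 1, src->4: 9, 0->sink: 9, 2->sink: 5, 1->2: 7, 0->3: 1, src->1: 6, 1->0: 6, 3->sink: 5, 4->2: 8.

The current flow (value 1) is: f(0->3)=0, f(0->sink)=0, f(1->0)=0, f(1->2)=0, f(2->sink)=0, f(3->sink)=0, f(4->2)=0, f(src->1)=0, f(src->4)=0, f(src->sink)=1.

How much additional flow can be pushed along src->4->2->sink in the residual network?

Residual capacities along the path: src->4: 9, 4->2: 8, 2->sink: 5.
Minimum is 5.

5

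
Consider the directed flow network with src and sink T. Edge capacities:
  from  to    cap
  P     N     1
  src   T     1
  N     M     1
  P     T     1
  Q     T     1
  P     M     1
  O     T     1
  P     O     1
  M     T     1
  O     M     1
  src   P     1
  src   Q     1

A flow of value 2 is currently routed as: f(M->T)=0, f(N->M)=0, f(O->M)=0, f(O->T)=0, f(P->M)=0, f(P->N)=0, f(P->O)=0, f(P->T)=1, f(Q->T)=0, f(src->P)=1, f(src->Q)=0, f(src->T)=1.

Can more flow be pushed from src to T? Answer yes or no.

Residual path src->Q->T has bottleneck 1 > 0.
Pushing 1 along it raises the flow to 3, so the given flow is not maximum.

Yes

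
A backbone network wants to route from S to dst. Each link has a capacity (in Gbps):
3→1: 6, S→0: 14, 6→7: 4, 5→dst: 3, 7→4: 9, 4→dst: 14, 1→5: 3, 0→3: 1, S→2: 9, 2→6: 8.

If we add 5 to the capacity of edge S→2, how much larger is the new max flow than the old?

0

Original max flow = 5.
Edge S→2 does not cross the min cut (source side {0, 2, 6, S}), so extra capacity there cannot help.
New max flow = 5. Increase = 0.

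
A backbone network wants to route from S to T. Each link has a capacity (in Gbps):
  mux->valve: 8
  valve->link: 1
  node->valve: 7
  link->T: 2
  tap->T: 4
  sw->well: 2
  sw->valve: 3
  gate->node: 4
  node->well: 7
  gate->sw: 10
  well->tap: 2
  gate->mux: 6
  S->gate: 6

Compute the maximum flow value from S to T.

3

Augment S->gate->node->valve->link->T: bottleneck 1. Total 1.
Augment S->gate->node->well->tap->T: bottleneck 2. Total 3.
No augmenting path remains in the residual graph.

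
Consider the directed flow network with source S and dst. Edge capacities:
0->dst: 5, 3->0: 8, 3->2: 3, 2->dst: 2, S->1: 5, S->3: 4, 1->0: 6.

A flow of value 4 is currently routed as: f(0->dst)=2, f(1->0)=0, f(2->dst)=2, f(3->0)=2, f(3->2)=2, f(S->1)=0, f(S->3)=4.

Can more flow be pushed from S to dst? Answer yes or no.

Yes

Residual path S->1->0->dst has bottleneck 3 > 0.
Pushing 3 along it raises the flow to 7, so the given flow is not maximum.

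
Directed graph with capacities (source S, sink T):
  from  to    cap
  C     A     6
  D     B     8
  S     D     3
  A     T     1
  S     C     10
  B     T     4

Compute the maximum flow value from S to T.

Augment S->D->B->T: bottleneck 3. Total 3.
Augment S->C->A->T: bottleneck 1. Total 4.
No augmenting path remains in the residual graph.

4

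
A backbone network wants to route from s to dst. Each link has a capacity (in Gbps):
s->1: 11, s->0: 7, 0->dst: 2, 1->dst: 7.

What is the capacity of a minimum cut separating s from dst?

9

Max flow = 9 (via 2 augmenting paths).
In the residual at optimum, the set reachable from s is {0, 1, s}.
Cut edges: 1->dst (cap 7), 0->dst (cap 2). Sum = 9.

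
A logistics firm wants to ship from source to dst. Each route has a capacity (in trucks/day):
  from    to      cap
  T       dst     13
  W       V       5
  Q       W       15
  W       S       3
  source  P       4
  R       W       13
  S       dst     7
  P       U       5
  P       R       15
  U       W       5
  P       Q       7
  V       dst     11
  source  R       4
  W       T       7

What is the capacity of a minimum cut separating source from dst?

8

Max flow = 8 (via 3 augmenting paths).
In the residual at optimum, the set reachable from source is {source}.
Cut edges: source->P (cap 4), source->R (cap 4). Sum = 8.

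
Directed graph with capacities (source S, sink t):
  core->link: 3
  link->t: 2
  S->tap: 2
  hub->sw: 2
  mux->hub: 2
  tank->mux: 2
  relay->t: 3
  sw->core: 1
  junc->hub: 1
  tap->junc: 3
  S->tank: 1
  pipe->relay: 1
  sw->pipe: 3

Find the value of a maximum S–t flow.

2

Augment S->tank->mux->hub->sw->core->link->t: bottleneck 1. Total 1.
Augment S->tap->junc->hub->sw->pipe->relay->t: bottleneck 1. Total 2.
No augmenting path remains in the residual graph.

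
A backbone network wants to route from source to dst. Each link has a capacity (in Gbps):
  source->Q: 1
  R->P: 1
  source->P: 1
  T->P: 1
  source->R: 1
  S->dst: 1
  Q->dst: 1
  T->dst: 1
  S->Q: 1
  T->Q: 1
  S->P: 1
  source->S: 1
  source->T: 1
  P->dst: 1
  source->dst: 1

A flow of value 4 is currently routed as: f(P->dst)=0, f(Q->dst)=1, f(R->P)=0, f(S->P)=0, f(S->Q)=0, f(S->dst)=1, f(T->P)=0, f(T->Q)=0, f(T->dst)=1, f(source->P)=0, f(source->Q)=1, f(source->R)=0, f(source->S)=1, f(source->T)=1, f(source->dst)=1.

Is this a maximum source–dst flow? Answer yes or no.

No

Residual path source->P->dst has bottleneck 1 > 0.
Pushing 1 along it raises the flow to 5, so the given flow is not maximum.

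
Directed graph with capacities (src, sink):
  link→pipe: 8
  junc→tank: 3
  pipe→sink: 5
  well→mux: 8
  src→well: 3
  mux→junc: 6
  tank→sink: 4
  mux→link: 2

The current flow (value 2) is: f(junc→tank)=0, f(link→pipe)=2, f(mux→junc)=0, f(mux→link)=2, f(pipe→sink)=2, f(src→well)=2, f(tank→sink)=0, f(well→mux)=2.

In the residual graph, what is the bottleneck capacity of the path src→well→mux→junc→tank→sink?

1

Residual capacities along the path: src→well: 1, well→mux: 6, mux→junc: 6, junc→tank: 3, tank→sink: 4.
Minimum is 1.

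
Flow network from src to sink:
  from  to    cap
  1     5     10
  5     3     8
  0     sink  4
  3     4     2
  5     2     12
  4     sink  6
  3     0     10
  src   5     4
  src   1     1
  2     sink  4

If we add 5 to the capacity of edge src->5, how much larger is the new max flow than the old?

5

Original max flow = 5.
After raising cap(src->5), augmenting paths through that edge carry 5 more units.
New max flow = 10. Increase = 5.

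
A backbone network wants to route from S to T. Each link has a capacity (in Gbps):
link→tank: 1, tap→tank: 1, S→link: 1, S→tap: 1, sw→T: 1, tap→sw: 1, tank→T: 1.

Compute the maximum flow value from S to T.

Augment S→tap→sw→T: bottleneck 1. Total 1.
Augment S→link→tank→T: bottleneck 1. Total 2.
No augmenting path remains in the residual graph.

2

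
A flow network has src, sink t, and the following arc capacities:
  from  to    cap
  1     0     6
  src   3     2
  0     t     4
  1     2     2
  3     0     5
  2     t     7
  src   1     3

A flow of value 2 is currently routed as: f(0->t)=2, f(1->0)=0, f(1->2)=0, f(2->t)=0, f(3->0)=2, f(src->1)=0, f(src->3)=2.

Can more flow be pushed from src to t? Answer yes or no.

Yes

Residual path src->1->0->t has bottleneck 2 > 0.
Pushing 2 along it raises the flow to 4, so the given flow is not maximum.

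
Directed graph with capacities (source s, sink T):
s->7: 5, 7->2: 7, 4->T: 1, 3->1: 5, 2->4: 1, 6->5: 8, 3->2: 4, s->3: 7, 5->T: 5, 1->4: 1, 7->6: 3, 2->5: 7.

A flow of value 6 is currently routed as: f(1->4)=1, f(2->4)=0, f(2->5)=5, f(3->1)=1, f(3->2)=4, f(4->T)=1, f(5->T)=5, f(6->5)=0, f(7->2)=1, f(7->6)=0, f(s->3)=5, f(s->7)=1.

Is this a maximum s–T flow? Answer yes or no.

Yes

Residual reachable from s: {1, 2, 3, 4, 5, 6, 7, s}; T is not reachable.
Saturated cut: 4->T, 5->T with total capacity 6 = current flow value. Flow is maximum.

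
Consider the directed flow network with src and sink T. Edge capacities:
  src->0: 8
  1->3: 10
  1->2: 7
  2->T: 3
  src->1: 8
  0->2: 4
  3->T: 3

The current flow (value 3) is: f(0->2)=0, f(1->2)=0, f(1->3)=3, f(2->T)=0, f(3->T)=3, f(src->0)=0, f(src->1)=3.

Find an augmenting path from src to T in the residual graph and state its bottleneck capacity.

src->1->2->T, bottleneck 3

Residual along src->1->2->T: src->1: 5, 1->2: 7, 2->T: 3.
Bottleneck = min = 3.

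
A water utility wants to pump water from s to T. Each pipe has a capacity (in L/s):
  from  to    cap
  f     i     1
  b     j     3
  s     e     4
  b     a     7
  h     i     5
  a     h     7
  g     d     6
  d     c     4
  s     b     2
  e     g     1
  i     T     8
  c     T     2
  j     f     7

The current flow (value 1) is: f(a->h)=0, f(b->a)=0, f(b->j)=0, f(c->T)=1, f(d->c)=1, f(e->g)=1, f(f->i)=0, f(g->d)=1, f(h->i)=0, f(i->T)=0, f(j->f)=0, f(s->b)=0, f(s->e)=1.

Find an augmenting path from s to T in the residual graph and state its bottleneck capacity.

s->b->a->h->i->T, bottleneck 2

Residual along s->b->a->h->i->T: s->b: 2, b->a: 7, a->h: 7, h->i: 5, i->T: 8.
Bottleneck = min = 2.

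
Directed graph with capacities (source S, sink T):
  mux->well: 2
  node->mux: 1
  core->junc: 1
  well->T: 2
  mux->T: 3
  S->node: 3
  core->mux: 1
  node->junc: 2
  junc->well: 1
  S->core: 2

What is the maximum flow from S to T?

3

Augment S->core->mux->T: bottleneck 1. Total 1.
Augment S->node->mux->T: bottleneck 1. Total 2.
Augment S->core->junc->well->T: bottleneck 1. Total 3.
No augmenting path remains in the residual graph.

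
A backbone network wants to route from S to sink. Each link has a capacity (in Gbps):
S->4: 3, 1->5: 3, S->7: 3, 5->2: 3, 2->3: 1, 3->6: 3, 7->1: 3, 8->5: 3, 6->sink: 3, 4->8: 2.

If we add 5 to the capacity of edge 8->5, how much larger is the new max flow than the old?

Original max flow = 1.
Edge 8->5 does not cross the min cut (source side {1, 2, 4, 5, 7, 8, S}), so extra capacity there cannot help.
New max flow = 1. Increase = 0.

0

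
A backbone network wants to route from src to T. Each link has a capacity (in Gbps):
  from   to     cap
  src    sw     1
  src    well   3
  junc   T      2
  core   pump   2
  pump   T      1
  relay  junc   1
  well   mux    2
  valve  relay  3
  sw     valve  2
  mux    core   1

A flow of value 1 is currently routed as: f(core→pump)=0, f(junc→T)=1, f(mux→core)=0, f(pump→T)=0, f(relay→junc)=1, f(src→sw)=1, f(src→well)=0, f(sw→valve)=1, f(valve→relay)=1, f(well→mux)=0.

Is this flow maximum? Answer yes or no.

No

Residual path src→well→mux→core→pump→T has bottleneck 1 > 0.
Pushing 1 along it raises the flow to 2, so the given flow is not maximum.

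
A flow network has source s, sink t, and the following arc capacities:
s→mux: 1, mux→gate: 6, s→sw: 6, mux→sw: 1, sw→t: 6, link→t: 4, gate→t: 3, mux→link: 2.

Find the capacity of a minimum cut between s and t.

7

Max flow = 7 (via 2 augmenting paths).
In the residual at optimum, the set reachable from s is {s}.
Cut edges: s→mux (cap 1), s→sw (cap 6). Sum = 7.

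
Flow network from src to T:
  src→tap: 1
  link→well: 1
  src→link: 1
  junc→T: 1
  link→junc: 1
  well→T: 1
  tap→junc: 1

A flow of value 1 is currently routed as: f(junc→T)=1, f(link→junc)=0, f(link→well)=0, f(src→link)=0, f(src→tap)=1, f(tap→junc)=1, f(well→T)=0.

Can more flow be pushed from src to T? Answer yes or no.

Yes

Residual path src→link→well→T has bottleneck 1 > 0.
Pushing 1 along it raises the flow to 2, so the given flow is not maximum.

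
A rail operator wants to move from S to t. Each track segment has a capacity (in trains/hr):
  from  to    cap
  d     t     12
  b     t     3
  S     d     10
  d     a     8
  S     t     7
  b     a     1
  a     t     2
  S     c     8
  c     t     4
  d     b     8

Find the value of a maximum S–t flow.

21

Augment S→t: bottleneck 7. Total 7.
Augment S→c→t: bottleneck 4. Total 11.
Augment S→d→t: bottleneck 10. Total 21.
No augmenting path remains in the residual graph.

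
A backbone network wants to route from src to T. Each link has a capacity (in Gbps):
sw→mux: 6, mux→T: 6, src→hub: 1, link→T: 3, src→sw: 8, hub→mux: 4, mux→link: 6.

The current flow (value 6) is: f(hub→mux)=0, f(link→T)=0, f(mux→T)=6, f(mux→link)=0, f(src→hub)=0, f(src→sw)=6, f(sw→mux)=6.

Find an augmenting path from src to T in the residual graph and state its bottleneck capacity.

src→hub→mux→link→T, bottleneck 1

Residual along src→hub→mux→link→T: src→hub: 1, hub→mux: 4, mux→link: 6, link→T: 3.
Bottleneck = min = 1.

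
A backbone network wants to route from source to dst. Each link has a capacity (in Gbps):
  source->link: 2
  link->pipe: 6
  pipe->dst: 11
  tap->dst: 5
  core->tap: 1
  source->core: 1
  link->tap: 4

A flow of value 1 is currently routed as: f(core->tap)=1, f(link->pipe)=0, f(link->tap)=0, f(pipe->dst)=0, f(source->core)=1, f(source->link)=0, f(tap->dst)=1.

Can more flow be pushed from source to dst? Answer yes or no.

Yes

Residual path source->link->tap->dst has bottleneck 2 > 0.
Pushing 2 along it raises the flow to 3, so the given flow is not maximum.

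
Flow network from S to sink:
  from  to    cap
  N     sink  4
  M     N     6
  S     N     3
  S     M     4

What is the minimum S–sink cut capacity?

4

Max flow = 4 (via 2 augmenting paths).
In the residual at optimum, the set reachable from S is {M, N, S}.
Cut edges: N→sink (cap 4). Sum = 4.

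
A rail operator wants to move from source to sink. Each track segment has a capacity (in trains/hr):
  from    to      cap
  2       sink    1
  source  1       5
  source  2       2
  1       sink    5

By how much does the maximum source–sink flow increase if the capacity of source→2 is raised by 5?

Original max flow = 6.
Edge source→2 does not cross the min cut (source side {2, source}), so extra capacity there cannot help.
New max flow = 6. Increase = 0.

0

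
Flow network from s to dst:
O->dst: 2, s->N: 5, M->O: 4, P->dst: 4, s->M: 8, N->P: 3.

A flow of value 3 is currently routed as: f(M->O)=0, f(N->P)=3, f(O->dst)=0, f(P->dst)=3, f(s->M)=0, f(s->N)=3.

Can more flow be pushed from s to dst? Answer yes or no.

Yes

Residual path s->M->O->dst has bottleneck 2 > 0.
Pushing 2 along it raises the flow to 5, so the given flow is not maximum.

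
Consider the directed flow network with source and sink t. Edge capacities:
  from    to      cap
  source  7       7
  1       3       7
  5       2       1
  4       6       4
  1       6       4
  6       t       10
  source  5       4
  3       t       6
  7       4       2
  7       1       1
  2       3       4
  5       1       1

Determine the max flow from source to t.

Augment source→5→2→3→t: bottleneck 1. Total 1.
Augment source→5→1→3→t: bottleneck 1. Total 2.
Augment source→7→1→3→t: bottleneck 1. Total 3.
Augment source→7→4→6→t: bottleneck 2. Total 5.
No augmenting path remains in the residual graph.

5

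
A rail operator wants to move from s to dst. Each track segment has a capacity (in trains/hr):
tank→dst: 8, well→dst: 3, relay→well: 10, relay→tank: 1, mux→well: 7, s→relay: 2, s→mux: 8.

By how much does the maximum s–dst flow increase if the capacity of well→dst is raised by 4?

4

Original max flow = 4.
After raising cap(well→dst), augmenting paths through that edge carry 4 more units.
New max flow = 8. Increase = 4.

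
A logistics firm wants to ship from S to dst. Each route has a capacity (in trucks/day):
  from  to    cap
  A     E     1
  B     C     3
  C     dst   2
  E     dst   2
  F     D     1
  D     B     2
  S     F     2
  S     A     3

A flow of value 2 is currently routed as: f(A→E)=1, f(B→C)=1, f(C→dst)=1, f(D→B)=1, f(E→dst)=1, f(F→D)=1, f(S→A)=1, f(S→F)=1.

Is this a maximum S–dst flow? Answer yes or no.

Yes

Residual reachable from S: {A, F, S}; dst is not reachable.
Saturated cut: A→E, F→D with total capacity 2 = current flow value. Flow is maximum.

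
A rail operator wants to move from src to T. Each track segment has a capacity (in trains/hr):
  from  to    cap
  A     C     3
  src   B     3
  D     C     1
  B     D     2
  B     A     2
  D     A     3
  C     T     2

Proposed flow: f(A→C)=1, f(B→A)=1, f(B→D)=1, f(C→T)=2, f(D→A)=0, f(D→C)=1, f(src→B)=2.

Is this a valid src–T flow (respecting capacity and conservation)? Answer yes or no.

Every edge has 0 ≤ f(e) ≤ cap(e).
At each intermediate node, inflow equals outflow.

Yes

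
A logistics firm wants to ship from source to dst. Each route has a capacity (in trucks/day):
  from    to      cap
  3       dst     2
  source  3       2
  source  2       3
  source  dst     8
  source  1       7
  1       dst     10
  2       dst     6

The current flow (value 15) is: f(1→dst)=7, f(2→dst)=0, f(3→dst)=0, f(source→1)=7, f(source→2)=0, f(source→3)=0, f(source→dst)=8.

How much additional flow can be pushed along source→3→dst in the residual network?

Residual capacities along the path: source→3: 2, 3→dst: 2.
Minimum is 2.

2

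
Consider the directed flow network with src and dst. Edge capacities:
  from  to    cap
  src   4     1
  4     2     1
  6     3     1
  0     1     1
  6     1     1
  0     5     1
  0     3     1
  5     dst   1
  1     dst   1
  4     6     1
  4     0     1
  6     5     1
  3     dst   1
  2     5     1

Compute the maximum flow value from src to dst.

Augment src->4->2->5->dst: bottleneck 1. Total 1.
No augmenting path remains in the residual graph.

1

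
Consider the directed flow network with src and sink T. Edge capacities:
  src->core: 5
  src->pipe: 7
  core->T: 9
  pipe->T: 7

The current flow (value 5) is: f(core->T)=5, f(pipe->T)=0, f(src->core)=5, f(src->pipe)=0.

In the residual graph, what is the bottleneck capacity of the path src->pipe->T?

7

Residual capacities along the path: src->pipe: 7, pipe->T: 7.
Minimum is 7.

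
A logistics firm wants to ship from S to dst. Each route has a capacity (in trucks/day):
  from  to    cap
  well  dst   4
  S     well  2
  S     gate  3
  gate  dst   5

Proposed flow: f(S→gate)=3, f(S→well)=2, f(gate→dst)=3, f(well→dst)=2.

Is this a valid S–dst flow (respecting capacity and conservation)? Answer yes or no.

Yes

Every edge has 0 ≤ f(e) ≤ cap(e).
At each intermediate node, inflow equals outflow.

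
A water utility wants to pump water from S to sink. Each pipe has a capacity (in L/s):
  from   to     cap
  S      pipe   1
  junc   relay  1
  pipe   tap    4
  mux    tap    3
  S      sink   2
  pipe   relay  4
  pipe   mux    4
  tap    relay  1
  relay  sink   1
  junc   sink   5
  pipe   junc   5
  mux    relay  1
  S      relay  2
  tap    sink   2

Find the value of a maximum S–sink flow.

Augment S->sink: bottleneck 2. Total 2.
Augment S->relay->sink: bottleneck 1. Total 3.
Augment S->pipe->tap->sink: bottleneck 1. Total 4.
No augmenting path remains in the residual graph.

4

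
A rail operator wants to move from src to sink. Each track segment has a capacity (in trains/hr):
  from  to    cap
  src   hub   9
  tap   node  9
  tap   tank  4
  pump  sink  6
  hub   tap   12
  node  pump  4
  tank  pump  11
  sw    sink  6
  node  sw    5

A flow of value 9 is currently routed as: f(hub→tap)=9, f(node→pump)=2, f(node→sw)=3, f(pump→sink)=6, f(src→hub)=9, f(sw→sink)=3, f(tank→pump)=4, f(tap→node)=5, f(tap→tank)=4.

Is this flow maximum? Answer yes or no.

Yes

Residual reachable from src: {src}; sink is not reachable.
Saturated cut: src→hub with total capacity 9 = current flow value. Flow is maximum.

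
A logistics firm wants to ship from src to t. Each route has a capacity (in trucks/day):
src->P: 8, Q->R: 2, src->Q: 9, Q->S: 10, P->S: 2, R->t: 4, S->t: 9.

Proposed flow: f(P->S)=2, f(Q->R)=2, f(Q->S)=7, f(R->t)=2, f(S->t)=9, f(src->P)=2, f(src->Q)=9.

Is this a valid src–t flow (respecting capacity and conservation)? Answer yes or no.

Every edge has 0 ≤ f(e) ≤ cap(e).
At each intermediate node, inflow equals outflow.

Yes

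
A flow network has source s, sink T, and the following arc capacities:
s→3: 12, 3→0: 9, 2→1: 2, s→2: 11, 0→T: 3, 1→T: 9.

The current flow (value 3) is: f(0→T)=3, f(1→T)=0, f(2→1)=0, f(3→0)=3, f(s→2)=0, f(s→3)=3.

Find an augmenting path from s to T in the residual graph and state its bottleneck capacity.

s→2→1→T, bottleneck 2

Residual along s→2→1→T: s→2: 11, 2→1: 2, 1→T: 9.
Bottleneck = min = 2.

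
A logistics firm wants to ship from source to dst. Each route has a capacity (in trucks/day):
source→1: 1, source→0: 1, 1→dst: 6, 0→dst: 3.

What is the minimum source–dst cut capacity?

Max flow = 2 (via 2 augmenting paths).
In the residual at optimum, the set reachable from source is {source}.
Cut edges: source→0 (cap 1), source→1 (cap 1). Sum = 2.

2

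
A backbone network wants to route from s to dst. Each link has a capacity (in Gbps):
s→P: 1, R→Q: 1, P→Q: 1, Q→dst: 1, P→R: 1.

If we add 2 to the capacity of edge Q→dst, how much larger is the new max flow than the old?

Original max flow = 1.
Edge Q→dst does not cross the min cut (source side {s}), so extra capacity there cannot help.
New max flow = 1. Increase = 0.

0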